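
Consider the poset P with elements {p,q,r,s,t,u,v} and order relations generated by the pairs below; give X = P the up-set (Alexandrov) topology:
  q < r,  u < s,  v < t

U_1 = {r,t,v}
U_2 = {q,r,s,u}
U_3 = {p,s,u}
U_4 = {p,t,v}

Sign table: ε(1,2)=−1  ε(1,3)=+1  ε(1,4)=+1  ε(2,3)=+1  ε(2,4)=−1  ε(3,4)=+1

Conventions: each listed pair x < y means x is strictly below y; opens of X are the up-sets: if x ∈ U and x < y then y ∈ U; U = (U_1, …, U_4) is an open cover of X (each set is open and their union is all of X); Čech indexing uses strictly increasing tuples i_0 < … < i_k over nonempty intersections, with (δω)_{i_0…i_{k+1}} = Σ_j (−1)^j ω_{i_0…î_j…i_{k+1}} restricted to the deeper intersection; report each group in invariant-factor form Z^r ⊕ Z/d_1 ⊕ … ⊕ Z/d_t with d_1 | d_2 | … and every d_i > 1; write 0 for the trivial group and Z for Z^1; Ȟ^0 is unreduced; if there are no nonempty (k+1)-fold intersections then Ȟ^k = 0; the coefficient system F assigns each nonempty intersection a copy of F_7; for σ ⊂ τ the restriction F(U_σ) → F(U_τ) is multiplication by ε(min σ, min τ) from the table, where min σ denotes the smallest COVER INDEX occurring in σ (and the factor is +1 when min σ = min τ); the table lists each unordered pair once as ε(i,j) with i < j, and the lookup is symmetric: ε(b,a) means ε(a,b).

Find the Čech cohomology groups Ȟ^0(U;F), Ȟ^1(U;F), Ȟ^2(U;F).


nerve simplices:
  U12={r} U14={t,v} U23={s,u} U34={p}
C dims 4,4; δ0: rk_F7 4
degree 0: 4−4−0 = 0 → Ȟ^0 ≅ 0
degree 1: 4−0−4 = 0 → Ȟ^1 ≅ 0
degree 2: 0−0−0 = 0 → Ȟ^2 ≅ 0

Ȟ^0 = 0, Ȟ^1 = 0, Ȟ^2 = 0


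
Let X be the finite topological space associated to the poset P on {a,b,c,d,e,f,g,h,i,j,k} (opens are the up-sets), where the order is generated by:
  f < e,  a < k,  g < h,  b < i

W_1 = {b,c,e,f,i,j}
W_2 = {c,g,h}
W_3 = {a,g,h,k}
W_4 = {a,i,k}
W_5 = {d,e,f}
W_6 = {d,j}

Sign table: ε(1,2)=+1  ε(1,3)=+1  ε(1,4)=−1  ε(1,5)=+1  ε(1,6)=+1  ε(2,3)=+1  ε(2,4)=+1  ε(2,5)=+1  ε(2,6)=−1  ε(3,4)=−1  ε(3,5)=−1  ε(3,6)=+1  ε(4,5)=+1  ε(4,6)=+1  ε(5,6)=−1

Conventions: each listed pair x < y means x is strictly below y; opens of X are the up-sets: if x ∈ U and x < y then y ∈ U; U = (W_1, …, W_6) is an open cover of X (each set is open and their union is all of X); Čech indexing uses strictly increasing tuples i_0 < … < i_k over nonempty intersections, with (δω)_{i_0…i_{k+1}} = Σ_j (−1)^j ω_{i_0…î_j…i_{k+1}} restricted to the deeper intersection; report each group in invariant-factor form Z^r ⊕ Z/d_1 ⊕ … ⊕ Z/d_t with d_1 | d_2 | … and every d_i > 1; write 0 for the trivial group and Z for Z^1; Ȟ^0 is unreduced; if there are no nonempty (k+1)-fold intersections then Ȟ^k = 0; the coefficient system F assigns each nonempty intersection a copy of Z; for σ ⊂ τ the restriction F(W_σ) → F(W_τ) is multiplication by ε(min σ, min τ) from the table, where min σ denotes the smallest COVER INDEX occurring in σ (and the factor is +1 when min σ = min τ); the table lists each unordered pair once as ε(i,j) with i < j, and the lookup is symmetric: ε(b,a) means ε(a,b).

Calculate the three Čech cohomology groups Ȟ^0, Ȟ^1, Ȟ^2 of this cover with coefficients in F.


nonempty overlaps:
  W12={c} W14={i} W15={e,f} W16={j} W23={g,h} W34={a,k} W56={d}
C dims 6,7; δ0: rk 6, SNF 1^5·2
degree 0: 6−6−0 = 0 → Ȟ^0 ≅ 0
degree 1: 7−0−6 = 1 plus torsion [2] → Ȟ^1 ≅ Z ⊕ Z/2
degree 2: 0−0−0 = 0 → Ȟ^2 ≅ 0

Ȟ^0 = 0,  Ȟ^1 = Z ⊕ Z/2,  Ȟ^2 = 0


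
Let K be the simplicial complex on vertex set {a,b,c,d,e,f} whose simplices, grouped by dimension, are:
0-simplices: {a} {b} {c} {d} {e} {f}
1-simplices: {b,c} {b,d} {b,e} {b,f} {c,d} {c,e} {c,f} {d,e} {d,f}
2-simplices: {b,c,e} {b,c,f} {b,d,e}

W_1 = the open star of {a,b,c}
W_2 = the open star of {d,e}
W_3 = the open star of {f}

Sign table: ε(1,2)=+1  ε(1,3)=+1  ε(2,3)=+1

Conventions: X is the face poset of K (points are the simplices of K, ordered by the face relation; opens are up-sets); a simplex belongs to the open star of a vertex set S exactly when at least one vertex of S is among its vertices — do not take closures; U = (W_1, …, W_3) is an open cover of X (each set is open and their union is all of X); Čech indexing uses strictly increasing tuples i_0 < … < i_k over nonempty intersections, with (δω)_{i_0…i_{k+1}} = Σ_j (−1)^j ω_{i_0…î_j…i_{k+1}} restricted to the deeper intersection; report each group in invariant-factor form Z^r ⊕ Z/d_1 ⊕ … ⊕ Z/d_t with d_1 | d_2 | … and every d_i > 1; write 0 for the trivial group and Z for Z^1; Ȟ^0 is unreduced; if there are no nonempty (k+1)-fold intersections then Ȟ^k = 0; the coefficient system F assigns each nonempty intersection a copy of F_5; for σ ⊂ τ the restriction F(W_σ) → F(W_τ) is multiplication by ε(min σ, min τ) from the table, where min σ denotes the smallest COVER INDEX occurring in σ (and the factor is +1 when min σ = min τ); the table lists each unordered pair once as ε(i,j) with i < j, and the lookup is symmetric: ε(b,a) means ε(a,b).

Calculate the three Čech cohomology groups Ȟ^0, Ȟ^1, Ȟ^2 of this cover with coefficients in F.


Ȟ^0 ≅ Z/5; Ȟ^1 ≅ Z/5; Ȟ^2 ≅ 0

nerve simplices:
  W1={{a},{b},{c},{b,c},{b,d},{b,e},{b,f},{c,d},{c,e},{c,f},{b,c,e},{b,c,f},{b,d,e}} W2={{d},{e},{b,d},{b,e},{c,d},{c,e},{d,e},{d,f},{b,c,e},{b,d,e}} W3={{f},{b,f},{c,f},{d,f},{b,c,f}}
  W12={{b,d},{b,e},{c,d},{c,e},{b,c,e},{b,d,e}} W13={{b,f},{c,f},{b,c,f}} W23={{d,f}}
C dims 3,3; δ0: rk_F5 2
degree 0: 3−2−0 = 1 → Ȟ^0 ≅ Z/5
degree 1: 3−0−2 = 1 → Ȟ^1 ≅ Z/5
degree 2: 0−0−0 = 0 → Ȟ^2 ≅ 0


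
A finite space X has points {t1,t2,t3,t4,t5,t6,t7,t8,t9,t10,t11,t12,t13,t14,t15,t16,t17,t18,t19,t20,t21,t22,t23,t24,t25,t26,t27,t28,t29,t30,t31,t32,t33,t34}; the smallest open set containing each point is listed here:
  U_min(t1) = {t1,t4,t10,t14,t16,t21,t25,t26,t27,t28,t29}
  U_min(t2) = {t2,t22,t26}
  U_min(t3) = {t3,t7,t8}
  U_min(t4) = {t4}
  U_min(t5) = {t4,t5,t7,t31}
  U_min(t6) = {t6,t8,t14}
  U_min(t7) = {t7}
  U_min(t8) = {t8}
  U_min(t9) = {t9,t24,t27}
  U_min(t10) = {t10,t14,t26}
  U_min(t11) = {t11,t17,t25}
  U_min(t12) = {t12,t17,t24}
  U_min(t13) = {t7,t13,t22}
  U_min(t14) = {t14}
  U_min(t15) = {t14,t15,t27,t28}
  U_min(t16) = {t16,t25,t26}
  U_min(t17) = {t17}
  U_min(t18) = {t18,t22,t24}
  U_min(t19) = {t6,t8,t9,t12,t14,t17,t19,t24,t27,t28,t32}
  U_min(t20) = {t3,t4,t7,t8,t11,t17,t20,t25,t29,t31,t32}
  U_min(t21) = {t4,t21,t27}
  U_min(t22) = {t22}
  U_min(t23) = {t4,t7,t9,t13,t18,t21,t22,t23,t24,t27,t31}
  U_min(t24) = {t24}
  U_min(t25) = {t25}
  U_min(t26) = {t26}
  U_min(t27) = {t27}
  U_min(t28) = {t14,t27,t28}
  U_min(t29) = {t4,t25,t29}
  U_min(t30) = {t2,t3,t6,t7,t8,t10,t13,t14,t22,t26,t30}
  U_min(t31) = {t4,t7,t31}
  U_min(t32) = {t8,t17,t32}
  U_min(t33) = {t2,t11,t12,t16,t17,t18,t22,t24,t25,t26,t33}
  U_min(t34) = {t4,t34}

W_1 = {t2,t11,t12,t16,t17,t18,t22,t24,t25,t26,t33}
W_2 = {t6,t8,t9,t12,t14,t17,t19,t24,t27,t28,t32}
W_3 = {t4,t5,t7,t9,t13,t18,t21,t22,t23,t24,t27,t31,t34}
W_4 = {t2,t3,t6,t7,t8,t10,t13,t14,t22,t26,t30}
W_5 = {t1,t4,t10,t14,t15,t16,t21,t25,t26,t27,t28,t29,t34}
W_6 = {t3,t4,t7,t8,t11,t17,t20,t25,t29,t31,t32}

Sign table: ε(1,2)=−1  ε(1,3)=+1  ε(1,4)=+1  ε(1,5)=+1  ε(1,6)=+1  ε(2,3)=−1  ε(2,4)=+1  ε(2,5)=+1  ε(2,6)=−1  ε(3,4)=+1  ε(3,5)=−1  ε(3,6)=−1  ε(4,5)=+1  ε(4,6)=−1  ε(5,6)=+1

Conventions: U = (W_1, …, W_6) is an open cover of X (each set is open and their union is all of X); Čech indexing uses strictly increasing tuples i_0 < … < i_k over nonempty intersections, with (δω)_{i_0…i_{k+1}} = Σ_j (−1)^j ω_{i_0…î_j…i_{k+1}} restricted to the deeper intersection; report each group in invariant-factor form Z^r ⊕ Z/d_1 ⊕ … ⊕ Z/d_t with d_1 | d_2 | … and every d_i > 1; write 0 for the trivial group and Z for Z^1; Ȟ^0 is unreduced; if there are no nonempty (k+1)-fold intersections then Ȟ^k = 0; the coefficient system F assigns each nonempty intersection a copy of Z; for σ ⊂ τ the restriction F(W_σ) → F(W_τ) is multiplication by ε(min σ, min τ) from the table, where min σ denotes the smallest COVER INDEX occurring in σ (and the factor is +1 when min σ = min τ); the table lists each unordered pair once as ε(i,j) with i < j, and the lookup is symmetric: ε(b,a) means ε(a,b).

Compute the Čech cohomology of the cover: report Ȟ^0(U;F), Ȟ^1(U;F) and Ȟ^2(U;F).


nerve of the cover:
  W12={t12,t17,t24} W13={t18,t22,t24} W14={t2,t22,t26} W15={t16,t25,t26} W16={t11,t17,t25} W23={t9,t24,t27} W24={t6,t8,t14} W25={t14,t27,t28} W26={t8,t17,t32} W34={t7,t13,t22} W35={t4,t21,t27,t34} W36={t4,t7,t31} W45={t10,t14,t26} W46={t3,t7,t8} W56={t4,t25,t29}
  W123={t24} W126={t17} W134={t22} W145={t26} W156={t25} W235={t27} W245={t14} W246={t8} W346={t7} W356={t4}
C dims 6,15,10; δ0: rk 6, SNF 1^5·2; δ1: rk 9, SNF 1^9
Ȟ^0 = (6 − 6) − 0 = 0, so Ȟ^0 ≅ 0
Ȟ^1 = (15 − 9) − 6 = 0 plus torsion [2], so Ȟ^1 ≅ Z/2
Ȟ^2 = (10 − 0) − 9 = 1, so Ȟ^2 ≅ Z

Ȟ^0(U;F) ≅ 0; Ȟ^1(U;F) ≅ Z/2; Ȟ^2(U;F) ≅ Z


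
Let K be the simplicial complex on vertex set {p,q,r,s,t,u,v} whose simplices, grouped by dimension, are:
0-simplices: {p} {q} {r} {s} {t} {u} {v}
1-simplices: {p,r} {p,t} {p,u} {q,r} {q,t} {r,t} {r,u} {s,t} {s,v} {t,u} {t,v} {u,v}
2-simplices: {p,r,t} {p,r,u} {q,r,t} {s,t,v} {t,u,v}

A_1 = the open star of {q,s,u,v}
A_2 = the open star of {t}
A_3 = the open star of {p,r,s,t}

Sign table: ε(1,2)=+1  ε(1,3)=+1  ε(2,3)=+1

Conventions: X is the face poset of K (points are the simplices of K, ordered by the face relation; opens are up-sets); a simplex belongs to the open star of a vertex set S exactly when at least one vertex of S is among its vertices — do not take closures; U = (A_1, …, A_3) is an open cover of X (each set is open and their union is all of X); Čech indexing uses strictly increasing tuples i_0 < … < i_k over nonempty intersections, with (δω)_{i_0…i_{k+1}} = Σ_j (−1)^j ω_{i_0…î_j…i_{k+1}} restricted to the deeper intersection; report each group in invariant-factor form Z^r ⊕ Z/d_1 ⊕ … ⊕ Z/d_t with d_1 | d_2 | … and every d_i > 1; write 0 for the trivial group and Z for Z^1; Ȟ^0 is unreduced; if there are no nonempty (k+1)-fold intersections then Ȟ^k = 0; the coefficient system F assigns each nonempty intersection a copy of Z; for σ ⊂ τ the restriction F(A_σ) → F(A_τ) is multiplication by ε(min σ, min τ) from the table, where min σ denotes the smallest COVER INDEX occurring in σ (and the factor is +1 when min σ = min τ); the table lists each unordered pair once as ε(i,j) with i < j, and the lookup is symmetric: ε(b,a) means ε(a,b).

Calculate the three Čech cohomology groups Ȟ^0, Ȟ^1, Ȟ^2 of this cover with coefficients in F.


Ȟ^0(U;F) ≅ Z,  Ȟ^1(U;F) ≅ 0,  Ȟ^2(U;F) ≅ 0

cover nerve:
  A1={{q},{s},{u},{v},{p,u},{q,r},{q,t},{r,u},{s,t},{s,v},{t,u},{t,v},{u,v},{p,r,u},{q,r,t},{s,t,v},{t,u,v}} A2={{t},{p,t},{q,t},{r,t},{s,t},{t,u},{t,v},{p,r,t},{q,r,t},{s,t,v},{t,u,v}} A3={{p},{r},{s},{t},{p,r},{p,t},{p,u},{q,r},{q,t},{r,t},{r,u},{s,t},{s,v},{t,u},{t,v},{p,r,t},{p,r,u},{q,r,t},{s,t,v},{t,u,v}}
  A12={{q,t},{s,t},{t,u},{t,v},{q,r,t},{s,t,v},{t,u,v}} A13={{s},{p,u},{q,r},{q,t},{r,u},{s,t},{s,v},{t,u},{t,v},{p,r,u},{q,r,t},{s,t,v},{t,u,v}} A23={{t},{p,t},{q,t},{r,t},{s,t},{t,u},{t,v},{p,r,t},{q,r,t},{s,t,v},{t,u,v}}
  A123={{q,t},{s,t},{t,u},{t,v},{q,r,t},{s,t,v},{t,u,v}}
C dims 3,3,1; δ0: rk 2, SNF 1^2; δ1: rk 1, SNF 1^1
Ȟ^0: (3−2)−0=1 ⇒ Z
Ȟ^1: (3−1)−2=0 ⇒ 0
Ȟ^2: (1−0)−1=0 ⇒ 0


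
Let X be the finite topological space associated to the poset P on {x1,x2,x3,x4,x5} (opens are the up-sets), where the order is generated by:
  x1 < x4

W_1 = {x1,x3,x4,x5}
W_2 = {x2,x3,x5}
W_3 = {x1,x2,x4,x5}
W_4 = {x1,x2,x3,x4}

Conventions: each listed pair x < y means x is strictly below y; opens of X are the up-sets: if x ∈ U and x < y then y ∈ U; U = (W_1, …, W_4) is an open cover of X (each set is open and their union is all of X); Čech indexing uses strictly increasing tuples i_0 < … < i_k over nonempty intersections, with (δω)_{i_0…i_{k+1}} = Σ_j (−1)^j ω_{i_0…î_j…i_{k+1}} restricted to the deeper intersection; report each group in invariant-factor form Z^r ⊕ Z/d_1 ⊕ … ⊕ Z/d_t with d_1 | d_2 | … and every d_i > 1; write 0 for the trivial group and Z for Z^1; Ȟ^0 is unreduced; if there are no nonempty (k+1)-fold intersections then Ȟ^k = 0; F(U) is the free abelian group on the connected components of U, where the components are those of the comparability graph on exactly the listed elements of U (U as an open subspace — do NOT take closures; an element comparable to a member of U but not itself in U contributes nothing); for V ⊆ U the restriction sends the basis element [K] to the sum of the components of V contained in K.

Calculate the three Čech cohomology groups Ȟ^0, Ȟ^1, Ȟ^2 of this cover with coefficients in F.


cover nerve:
  W12={x3,x5} W13={x1,x4,x5} W14={x1,x3,x4} W23={x2,x5} W24={x2,x3} W34={x1,x2,x4}
  W123={x5} W124={x3} W134={x1,x4} W234={x2}
components per intersection:
  W1: {x1,x4} {x3} {x5}
  W2: {x2} {x3} {x5}
  W3: {x1,x4} {x2} {x5}
  W4: {x1,x4} {x2} {x3}
  W12: {x3} {x5}
  W13: {x1,x4} {x5}
  W14: {x1,x4} {x3}
  W23: {x2} {x5}
  W24: {x2} {x3}
  W34: {x1,x4} {x2}
  W123: {x5}
  W124: {x3}
  W134: {x1,x4}
  W234: {x2}
C dims 12,12,4; δ0: rk 8, SNF 1^8; δ1: rk 4, SNF 1^4
Ȟ^0: (12−8)−0=4 ⇒ Z^4
Ȟ^1: (12−4)−8=0 ⇒ 0
Ȟ^2: (4−0)−4=0 ⇒ 0

Ȟ^0 ≅ Z^4; Ȟ^1 ≅ 0; Ȟ^2 ≅ 0


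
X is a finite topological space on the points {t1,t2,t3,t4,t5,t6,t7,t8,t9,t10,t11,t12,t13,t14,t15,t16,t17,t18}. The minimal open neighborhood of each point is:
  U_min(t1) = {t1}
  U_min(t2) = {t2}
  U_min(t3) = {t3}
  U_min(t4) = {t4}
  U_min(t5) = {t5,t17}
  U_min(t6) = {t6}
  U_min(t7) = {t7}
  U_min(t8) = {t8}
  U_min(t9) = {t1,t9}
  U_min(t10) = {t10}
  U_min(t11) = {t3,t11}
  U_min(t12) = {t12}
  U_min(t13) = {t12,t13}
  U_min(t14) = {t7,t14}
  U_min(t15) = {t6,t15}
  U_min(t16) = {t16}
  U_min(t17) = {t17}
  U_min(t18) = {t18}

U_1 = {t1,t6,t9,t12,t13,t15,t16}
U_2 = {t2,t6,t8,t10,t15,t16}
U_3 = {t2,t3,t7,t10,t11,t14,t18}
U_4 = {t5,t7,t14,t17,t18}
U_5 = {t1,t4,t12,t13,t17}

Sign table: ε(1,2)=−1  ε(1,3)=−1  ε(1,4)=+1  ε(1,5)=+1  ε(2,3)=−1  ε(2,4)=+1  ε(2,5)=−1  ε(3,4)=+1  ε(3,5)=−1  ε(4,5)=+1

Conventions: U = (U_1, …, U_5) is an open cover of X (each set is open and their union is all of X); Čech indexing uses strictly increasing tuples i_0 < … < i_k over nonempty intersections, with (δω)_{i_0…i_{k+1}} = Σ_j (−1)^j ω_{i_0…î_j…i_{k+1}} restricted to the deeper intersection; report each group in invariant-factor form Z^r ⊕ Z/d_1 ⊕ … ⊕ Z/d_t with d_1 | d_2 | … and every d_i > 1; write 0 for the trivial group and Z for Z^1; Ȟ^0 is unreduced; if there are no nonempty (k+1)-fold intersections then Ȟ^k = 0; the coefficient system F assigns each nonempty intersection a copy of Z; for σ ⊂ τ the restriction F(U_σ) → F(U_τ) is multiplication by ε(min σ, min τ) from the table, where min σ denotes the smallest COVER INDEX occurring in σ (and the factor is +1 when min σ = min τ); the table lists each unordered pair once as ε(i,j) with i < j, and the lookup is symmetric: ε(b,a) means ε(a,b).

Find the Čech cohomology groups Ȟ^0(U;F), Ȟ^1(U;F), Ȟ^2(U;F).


Ȟ^0 ≅ Z, Ȟ^1 ≅ Z, Ȟ^2 ≅ 0

nonempty intersections:
  U12={t6,t15,t16} U15={t1,t12,t13} U23={t2,t10} U34={t7,t14,t18} U45={t17}
C dims 5,5; δ0: rk 4, SNF 1^4
Ȟ^0: (5−4)−0=1 ⇒ Z
Ȟ^1: (5−0)−4=1 ⇒ Z
Ȟ^2: (0−0)−0=0 ⇒ 0


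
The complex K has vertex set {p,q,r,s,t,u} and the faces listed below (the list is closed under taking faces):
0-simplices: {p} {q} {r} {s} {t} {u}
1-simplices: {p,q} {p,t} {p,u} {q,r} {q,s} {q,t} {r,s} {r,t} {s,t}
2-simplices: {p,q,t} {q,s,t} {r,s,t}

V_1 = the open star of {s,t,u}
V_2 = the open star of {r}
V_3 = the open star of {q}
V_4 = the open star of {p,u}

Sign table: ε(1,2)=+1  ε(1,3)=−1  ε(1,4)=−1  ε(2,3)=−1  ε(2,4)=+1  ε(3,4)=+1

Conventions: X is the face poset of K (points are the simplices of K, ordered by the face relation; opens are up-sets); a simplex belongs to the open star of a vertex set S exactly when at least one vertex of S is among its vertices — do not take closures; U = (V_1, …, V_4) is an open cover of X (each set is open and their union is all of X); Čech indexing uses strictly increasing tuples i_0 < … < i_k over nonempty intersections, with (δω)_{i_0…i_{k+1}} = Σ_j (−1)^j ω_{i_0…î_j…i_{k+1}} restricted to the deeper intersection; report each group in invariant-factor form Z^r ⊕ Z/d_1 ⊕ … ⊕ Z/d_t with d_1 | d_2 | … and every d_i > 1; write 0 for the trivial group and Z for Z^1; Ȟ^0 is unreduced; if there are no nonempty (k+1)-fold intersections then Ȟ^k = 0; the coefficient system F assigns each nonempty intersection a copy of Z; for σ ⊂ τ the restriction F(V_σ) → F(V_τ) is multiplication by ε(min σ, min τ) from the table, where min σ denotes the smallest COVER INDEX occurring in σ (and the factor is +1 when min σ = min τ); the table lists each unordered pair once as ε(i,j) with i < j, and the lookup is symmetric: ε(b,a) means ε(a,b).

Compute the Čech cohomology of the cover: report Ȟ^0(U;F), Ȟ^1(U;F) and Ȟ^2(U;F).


nonempty intersections:
  V1={{s},{t},{u},{p,t},{p,u},{q,s},{q,t},{r,s},{r,t},{s,t},{p,q,t},{q,s,t},{r,s,t}} V2={{r},{q,r},{r,s},{r,t},{r,s,t}} V3={{q},{p,q},{q,r},{q,s},{q,t},{p,q,t},{q,s,t}} V4={{p},{u},{p,q},{p,t},{p,u},{p,q,t}}
  V12={{r,s},{r,t},{r,s,t}} V13={{q,s},{q,t},{p,q,t},{q,s,t}} V14={{u},{p,t},{p,u},{p,q,t}} V23={{q,r}} V34={{p,q},{p,q,t}}
  V134={{p,q,t}}
C dims 4,5,1; δ0: rk 3, SNF 1^3; δ1: rk 1, SNF 1^1
Ȟ^0: (4−3)−0=1 ⇒ Z
Ȟ^1: (5−1)−3=1 ⇒ Z
Ȟ^2: (1−0)−1=0 ⇒ 0

Ȟ^0(U;F) ≅ Z; Ȟ^1(U;F) ≅ Z; Ȟ^2(U;F) ≅ 0


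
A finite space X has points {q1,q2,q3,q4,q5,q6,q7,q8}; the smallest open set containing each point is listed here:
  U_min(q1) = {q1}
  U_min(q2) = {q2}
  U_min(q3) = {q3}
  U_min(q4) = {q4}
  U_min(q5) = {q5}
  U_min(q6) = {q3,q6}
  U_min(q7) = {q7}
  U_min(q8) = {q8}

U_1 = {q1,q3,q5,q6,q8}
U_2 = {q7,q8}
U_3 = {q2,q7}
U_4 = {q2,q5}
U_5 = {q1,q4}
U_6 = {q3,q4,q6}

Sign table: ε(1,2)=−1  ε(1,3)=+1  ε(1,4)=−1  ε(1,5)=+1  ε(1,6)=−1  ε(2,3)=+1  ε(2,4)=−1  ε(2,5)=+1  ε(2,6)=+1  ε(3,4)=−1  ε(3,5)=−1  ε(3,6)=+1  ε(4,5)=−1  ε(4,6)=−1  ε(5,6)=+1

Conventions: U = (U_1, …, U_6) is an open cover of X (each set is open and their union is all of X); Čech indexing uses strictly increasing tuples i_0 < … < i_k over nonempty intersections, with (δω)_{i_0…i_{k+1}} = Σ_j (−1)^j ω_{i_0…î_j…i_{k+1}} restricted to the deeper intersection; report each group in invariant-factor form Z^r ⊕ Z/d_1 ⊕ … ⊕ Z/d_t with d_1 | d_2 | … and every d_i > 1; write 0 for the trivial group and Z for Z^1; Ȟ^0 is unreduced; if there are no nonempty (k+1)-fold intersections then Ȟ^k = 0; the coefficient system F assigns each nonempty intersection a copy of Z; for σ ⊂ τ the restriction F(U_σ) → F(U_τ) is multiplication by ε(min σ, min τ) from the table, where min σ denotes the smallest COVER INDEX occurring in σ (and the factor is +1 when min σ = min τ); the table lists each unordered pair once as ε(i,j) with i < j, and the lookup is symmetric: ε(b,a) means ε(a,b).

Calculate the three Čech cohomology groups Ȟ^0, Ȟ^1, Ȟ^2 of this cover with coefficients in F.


intersection data:
  U12={q8} U14={q5} U15={q1} U16={q3,q6} U23={q7} U34={q2} U56={q4}
C dims 6,7; δ0: rk 6, SNF 1^5·2
Ȟ^0 = (6 − 6) − 0 = 0, so Ȟ^0 ≅ 0
Ȟ^1 = (7 − 0) − 6 = 1 plus torsion [2], so Ȟ^1 ≅ Z ⊕ Z/2
Ȟ^2 = (0 − 0) − 0 = 0, so Ȟ^2 ≅ 0

Ȟ^0 = 0; Ȟ^1 = Z ⊕ Z/2; Ȟ^2 = 0


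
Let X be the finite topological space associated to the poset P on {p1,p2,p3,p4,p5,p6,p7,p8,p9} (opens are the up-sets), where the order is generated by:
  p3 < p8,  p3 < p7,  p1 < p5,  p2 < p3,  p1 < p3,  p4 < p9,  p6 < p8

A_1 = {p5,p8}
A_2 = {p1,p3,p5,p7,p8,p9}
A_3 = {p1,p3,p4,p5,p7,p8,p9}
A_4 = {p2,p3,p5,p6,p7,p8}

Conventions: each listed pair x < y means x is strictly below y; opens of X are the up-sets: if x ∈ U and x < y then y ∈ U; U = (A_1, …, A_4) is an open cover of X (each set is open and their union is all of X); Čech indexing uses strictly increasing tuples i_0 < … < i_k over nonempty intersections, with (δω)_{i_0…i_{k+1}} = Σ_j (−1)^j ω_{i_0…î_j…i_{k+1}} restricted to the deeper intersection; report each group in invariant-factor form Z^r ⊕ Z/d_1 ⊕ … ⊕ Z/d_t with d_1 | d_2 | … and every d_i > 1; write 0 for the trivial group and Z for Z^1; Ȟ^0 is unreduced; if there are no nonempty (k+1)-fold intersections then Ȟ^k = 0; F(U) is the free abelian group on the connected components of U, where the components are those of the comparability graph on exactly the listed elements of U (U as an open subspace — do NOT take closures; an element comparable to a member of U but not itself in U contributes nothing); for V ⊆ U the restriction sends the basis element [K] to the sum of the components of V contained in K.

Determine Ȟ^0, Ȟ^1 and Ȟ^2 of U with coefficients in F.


nonempty intersections:
  A12={p5,p8} A13={p5,p8} A14={p5,p8} A23={p1,p3,p5,p7,p8,p9} A24={p3,p5,p7,p8} A34={p3,p5,p7,p8}
  A123={p5,p8} A124={p5,p8} A134={p5,p8} A234={p3,p5,p7,p8}
  A1234={p5,p8}
components per intersection:
  A1: {p5} {p8}
  A2: {p1,p3,p5,p7,p8} {p9}
  A3: {p1,p3,p5,p7,p8} {p4,p9}
  A4: {p2,p3,p6,p7,p8} {p5}
  A12: {p5} {p8}
  A13: {p5} {p8}
  A14: {p5} {p8}
  A23: {p1,p3,p5,p7,p8} {p9}
  A24: {p3,p7,p8} {p5}
  A34: {p3,p7,p8} {p5}
  A123: {p5} {p8}
  A124: {p5} {p8}
  A134: {p5} {p8}
  A234: {p3,p7,p8} {p5}
  A1234: {p5} {p8}
C dims 8,12,8,2; δ0: rk 6, SNF 1^6; δ1: rk 6, SNF 1^6; δ2: rk 2, SNF 1^2
Ȟ^0: (8−6)−0=2 ⇒ Z^2
Ȟ^1: (12−6)−6=0 ⇒ 0
Ȟ^2: (8−2)−6=0 ⇒ 0

Ȟ^0(U;F) ≅ Z^2; Ȟ^1(U;F) ≅ 0; Ȟ^2(U;F) ≅ 0


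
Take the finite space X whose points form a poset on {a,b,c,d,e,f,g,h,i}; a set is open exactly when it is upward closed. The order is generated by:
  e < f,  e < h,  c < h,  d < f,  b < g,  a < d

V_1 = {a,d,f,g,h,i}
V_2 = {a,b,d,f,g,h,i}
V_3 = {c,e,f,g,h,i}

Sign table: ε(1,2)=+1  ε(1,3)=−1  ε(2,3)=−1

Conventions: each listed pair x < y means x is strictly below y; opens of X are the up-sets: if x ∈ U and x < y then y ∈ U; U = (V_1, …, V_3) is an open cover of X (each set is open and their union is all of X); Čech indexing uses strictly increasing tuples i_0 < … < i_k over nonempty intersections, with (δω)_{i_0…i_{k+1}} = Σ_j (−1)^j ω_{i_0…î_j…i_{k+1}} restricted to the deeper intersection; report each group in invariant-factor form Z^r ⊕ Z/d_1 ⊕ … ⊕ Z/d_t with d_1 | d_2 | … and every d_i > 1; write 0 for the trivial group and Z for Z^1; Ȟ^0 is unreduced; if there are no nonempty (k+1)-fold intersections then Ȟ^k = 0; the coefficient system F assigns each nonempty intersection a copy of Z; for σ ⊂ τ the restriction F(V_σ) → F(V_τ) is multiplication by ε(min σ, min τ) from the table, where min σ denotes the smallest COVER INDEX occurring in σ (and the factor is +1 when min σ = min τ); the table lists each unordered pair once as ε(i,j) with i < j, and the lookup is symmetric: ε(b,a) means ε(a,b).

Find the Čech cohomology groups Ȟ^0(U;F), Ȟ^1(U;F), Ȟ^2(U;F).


Ȟ^0 = Z; Ȟ^1 = 0; Ȟ^2 = 0

nerve simplices:
  V12={a,d,f,g,h,i} V13={f,g,h,i} V23={f,g,h,i}
  V123={f,g,h,i}
C dims 3,3,1; δ0: rk 2, SNF 1^2; δ1: rk 1, SNF 1^1
degree 0: 3−2−0 = 1 → Ȟ^0 ≅ Z
degree 1: 3−1−2 = 0 → Ȟ^1 ≅ 0
degree 2: 1−0−1 = 0 → Ȟ^2 ≅ 0


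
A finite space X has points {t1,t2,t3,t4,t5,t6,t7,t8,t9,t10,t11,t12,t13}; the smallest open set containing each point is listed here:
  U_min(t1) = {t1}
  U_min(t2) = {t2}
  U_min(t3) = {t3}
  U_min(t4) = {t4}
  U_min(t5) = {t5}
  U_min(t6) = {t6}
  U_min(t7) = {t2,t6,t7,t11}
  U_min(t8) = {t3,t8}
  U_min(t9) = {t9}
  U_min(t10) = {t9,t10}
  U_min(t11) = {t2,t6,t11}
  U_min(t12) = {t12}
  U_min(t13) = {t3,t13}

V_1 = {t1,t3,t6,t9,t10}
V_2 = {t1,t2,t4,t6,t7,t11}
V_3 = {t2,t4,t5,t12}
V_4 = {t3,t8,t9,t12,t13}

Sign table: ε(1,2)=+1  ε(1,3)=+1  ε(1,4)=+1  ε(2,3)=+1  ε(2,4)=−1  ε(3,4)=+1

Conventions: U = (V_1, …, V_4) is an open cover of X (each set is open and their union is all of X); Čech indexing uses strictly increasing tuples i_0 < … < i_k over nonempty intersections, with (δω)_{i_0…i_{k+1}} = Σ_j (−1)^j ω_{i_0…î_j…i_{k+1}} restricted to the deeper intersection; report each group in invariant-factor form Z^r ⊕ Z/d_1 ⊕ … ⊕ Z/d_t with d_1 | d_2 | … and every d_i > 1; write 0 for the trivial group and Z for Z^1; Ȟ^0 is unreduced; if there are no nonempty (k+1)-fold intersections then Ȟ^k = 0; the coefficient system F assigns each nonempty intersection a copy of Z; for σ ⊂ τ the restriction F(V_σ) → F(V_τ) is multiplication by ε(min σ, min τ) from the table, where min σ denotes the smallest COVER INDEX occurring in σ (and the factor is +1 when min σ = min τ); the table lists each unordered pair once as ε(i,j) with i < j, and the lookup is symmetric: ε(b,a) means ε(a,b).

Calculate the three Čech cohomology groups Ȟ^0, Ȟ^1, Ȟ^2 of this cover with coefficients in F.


Ȟ^0(U;F) ≅ Z; Ȟ^1(U;F) ≅ Z; Ȟ^2(U;F) ≅ 0

nerve of the cover:
  V12={t1,t6} V14={t3,t9} V23={t2,t4} V34={t12}
C dims 4,4; δ0: rk 3, SNF 1^3
Ȟ^0 = (4 − 3) − 0 = 1, so Ȟ^0 ≅ Z
Ȟ^1 = (4 − 0) − 3 = 1, so Ȟ^1 ≅ Z
Ȟ^2 = (0 − 0) − 0 = 0, so Ȟ^2 ≅ 0


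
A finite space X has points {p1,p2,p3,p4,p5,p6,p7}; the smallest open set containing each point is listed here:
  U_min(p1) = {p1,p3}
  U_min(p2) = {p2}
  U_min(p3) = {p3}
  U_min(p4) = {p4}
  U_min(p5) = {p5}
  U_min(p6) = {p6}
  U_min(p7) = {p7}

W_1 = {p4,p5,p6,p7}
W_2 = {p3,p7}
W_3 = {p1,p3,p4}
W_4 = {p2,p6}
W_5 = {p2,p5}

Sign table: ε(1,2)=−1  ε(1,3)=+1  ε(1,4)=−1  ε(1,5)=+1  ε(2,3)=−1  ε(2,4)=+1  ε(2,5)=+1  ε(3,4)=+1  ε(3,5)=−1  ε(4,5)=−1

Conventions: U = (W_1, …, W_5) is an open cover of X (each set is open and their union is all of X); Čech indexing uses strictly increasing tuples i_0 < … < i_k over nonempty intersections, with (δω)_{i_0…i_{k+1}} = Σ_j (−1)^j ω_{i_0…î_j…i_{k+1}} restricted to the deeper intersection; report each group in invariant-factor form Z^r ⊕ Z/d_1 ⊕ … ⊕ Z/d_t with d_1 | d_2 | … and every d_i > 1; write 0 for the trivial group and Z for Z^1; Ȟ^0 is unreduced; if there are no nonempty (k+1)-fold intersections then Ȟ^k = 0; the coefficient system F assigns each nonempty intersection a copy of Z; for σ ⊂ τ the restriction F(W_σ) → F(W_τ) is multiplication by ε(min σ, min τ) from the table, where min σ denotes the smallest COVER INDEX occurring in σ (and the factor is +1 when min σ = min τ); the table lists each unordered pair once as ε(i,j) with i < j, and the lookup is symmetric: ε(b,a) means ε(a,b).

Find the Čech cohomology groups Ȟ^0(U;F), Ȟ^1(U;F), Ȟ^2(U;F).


nerve simplices:
  W12={p7} W13={p4} W14={p6} W15={p5} W23={p3} W45={p2}
C dims 5,6; δ0: rk 4, SNF 1^4
degree 0: 5−4−0 = 1 → Ȟ^0 ≅ Z
degree 1: 6−0−4 = 2 → Ȟ^1 ≅ Z^2
degree 2: 0−0−0 = 0 → Ȟ^2 ≅ 0

Ȟ^0 ≅ Z,  Ȟ^1 ≅ Z^2,  Ȟ^2 ≅ 0


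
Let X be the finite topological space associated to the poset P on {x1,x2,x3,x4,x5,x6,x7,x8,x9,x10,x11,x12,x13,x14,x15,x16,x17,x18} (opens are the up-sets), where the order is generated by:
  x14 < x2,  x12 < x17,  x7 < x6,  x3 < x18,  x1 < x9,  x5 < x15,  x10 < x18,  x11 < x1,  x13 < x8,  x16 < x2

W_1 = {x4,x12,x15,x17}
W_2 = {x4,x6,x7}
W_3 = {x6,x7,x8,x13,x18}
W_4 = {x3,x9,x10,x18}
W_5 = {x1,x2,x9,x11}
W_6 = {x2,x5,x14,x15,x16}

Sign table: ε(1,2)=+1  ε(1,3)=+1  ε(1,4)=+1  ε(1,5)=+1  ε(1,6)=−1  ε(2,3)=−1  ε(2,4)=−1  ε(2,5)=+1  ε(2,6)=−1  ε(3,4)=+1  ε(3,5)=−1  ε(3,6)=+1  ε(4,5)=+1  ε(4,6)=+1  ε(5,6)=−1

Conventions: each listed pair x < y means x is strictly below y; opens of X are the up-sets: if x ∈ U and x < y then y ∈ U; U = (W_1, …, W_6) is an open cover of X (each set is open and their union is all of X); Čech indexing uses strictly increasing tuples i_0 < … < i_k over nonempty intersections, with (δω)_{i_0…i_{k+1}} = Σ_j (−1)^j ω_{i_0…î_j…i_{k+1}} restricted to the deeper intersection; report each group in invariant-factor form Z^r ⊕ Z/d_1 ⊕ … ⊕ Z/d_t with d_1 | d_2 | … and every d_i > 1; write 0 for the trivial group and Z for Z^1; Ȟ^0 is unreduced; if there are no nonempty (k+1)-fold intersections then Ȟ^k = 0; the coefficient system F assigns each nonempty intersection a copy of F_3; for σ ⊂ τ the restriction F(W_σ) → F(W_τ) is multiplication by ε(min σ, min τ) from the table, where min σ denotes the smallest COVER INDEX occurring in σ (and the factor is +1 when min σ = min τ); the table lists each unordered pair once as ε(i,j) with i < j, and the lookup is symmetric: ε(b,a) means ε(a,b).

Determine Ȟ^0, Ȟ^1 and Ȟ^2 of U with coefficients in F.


Ȟ^0(U;F) ≅ 0, Ȟ^1(U;F) ≅ 0, Ȟ^2(U;F) ≅ 0

nerve of the cover:
  W12={x4} W16={x15} W23={x6,x7} W34={x18} W45={x9} W56={x2}
C dims 6,6; δ0: rk_F3 6
Ȟ^0 = (6 − 6) − 0 = 0, so Ȟ^0 ≅ 0
Ȟ^1 = (6 − 0) − 6 = 0, so Ȟ^1 ≅ 0
Ȟ^2 = (0 − 0) − 0 = 0, so Ȟ^2 ≅ 0


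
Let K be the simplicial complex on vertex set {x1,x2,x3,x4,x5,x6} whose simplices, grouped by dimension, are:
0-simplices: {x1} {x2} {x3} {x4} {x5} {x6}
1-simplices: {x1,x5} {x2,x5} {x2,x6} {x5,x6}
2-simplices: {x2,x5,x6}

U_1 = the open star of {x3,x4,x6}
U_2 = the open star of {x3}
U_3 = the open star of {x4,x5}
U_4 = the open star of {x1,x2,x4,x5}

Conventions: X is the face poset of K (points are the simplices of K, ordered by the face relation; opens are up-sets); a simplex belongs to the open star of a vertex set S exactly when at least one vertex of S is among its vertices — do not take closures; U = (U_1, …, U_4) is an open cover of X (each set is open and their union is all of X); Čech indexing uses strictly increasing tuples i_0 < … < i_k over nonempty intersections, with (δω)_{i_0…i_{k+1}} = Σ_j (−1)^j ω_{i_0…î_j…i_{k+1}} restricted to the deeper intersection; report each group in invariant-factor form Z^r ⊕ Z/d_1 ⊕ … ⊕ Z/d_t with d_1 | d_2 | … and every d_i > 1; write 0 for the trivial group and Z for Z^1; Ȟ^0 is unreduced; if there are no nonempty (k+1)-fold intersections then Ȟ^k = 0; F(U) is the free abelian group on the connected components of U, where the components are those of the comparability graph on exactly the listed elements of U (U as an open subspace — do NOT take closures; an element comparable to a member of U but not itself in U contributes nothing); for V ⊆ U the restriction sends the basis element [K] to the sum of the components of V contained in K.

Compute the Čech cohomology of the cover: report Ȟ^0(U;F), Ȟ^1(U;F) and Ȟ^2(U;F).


Ȟ^0(U;F) ≅ Z^3,  Ȟ^1(U;F) ≅ 0,  Ȟ^2(U;F) ≅ 0

nerve of the cover:
  U1={{x3},{x4},{x6},{x2,x6},{x5,x6},{x2,x5,x6}} U2={{x3}} U3={{x4},{x5},{x1,x5},{x2,x5},{x5,x6},{x2,x5,x6}} U4={{x1},{x2},{x4},{x5},{x1,x5},{x2,x5},{x2,x6},{x5,x6},{x2,x5,x6}}
  U12={{x3}} U13={{x4},{x5,x6},{x2,x5,x6}} U14={{x4},{x2,x6},{x5,x6},{x2,x5,x6}} U34={{x4},{x5},{x1,x5},{x2,x5},{x5,x6},{x2,x5,x6}}
  U134={{x4},{x5,x6},{x2,x5,x6}}
components per intersection:
  U1: {{x3}} {{x4}} {{x6},{x2,x6},{x5,x6},{x2,x5,x6}}
  U2: {{x3}}
  U3: {{x4}} {{x5},{x1,x5},{x2,x5},{x5,x6},{x2,x5,x6}}
  U4: {{x1},{x2},{x5},{x1,x5},{x2,x5},{x2,x6},{x5,x6},{x2,x5,x6}} {{x4}}
  U12: {{x3}}
  U13: {{x4}} {{x5,x6},{x2,x5,x6}}
  U14: {{x4}} {{x2,x6},{x5,x6},{x2,x5,x6}}
  U34: {{x4}} {{x5},{x1,x5},{x2,x5},{x5,x6},{x2,x5,x6}}
  U134: {{x4}} {{x5,x6},{x2,x5,x6}}
C dims 8,7,2; δ0: rk 5, SNF 1^5; δ1: rk 2, SNF 1^2
Ȟ^0 = (8 − 5) − 0 = 3, so Ȟ^0 ≅ Z^3
Ȟ^1 = (7 − 2) − 5 = 0, so Ȟ^1 ≅ 0
Ȟ^2 = (2 − 0) − 2 = 0, so Ȟ^2 ≅ 0


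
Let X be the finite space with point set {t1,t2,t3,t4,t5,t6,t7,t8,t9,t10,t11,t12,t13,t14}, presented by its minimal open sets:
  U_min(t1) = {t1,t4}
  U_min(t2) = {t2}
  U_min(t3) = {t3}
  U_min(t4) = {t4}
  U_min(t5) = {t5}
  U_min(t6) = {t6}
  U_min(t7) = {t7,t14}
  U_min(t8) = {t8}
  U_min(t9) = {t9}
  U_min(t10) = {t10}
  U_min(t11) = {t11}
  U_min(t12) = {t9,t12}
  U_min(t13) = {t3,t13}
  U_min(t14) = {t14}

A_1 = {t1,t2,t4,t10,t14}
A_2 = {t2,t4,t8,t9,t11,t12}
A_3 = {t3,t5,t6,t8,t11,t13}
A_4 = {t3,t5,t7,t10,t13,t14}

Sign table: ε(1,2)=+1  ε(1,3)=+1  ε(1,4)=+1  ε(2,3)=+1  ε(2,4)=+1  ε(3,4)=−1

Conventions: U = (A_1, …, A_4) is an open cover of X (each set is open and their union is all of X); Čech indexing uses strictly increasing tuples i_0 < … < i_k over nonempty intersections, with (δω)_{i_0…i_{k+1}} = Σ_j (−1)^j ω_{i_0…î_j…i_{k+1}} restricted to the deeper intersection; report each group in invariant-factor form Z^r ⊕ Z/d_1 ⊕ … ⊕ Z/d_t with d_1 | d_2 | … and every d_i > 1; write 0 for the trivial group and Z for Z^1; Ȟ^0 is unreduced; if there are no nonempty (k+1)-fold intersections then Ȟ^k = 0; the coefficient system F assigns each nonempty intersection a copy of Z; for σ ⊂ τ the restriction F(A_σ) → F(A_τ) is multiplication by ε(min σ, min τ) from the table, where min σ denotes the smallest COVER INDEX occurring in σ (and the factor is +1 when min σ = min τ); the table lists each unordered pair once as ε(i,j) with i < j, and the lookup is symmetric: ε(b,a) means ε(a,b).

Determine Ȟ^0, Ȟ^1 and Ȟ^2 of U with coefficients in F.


nerve simplices:
  A12={t2,t4} A14={t10,t14} A23={t8,t11} A34={t3,t5,t13}
C dims 4,4; δ0: rk 4, SNF 1^3·2
degree 0: 4−4−0 = 0 → Ȟ^0 ≅ 0
degree 1: 4−0−4 = 0 plus torsion [2] → Ȟ^1 ≅ Z/2
degree 2: 0−0−0 = 0 → Ȟ^2 ≅ 0

Ȟ^0 ≅ 0,  Ȟ^1 ≅ Z/2,  Ȟ^2 ≅ 0


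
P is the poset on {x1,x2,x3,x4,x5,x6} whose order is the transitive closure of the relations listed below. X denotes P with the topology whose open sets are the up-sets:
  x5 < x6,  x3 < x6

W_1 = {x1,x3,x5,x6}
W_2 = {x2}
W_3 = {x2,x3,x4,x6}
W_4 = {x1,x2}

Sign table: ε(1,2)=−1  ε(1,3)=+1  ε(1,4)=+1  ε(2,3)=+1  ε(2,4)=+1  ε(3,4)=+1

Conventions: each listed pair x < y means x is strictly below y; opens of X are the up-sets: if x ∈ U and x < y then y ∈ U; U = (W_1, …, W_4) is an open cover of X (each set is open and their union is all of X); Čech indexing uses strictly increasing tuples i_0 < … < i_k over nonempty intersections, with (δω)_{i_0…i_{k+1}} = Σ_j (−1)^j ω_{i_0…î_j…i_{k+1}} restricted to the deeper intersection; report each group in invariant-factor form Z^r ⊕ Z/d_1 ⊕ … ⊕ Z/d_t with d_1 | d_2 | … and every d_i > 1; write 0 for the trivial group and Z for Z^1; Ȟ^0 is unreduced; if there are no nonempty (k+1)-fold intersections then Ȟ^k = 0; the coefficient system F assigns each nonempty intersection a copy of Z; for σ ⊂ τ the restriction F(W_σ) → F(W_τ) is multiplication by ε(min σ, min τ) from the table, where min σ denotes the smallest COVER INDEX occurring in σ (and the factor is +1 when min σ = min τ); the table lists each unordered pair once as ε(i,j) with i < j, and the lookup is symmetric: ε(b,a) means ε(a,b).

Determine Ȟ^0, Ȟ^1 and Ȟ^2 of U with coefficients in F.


nonempty intersections:
  W13={x3,x6} W14={x1} W23={x2} W24={x2} W34={x2}
  W234={x2}
C dims 4,5,1; δ0: rk 3, SNF 1^3; δ1: rk 1, SNF 1^1
Ȟ^0: (4−3)−0=1 ⇒ Z
Ȟ^1: (5−1)−3=1 ⇒ Z
Ȟ^2: (1−0)−1=0 ⇒ 0

Ȟ^0 ≅ Z, Ȟ^1 ≅ Z, Ȟ^2 ≅ 0


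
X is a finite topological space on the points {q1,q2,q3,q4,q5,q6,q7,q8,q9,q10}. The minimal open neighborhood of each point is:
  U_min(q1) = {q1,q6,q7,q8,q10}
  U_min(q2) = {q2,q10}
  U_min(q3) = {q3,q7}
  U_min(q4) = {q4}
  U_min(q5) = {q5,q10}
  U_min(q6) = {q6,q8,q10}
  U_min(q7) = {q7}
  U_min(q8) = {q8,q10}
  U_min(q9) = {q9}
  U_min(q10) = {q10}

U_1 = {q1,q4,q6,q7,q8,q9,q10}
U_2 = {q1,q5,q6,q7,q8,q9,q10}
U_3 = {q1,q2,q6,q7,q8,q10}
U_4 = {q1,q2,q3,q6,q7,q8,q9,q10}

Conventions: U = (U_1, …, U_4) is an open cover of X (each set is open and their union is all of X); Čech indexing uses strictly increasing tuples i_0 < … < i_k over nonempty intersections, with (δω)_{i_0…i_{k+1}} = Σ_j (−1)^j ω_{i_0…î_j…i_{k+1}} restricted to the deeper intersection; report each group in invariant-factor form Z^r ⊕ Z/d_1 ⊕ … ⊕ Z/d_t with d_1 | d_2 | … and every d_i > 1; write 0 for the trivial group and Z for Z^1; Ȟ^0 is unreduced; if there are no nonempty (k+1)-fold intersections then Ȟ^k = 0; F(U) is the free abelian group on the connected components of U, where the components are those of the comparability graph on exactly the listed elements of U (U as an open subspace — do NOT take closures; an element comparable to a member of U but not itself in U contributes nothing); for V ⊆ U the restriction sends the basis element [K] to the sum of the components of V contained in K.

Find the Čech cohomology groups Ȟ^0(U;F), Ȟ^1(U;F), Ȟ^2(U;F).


Ȟ^0 ≅ Z^3,  Ȟ^1 ≅ 0,  Ȟ^2 ≅ 0

nonempty overlaps:
  U12={q1,q6,q7,q8,q9,q10} U13={q1,q6,q7,q8,q10} U14={q1,q6,q7,q8,q9,q10} U23={q1,q6,q7,q8,q10} U24={q1,q6,q7,q8,q9,q10} U34={q1,q2,q6,q7,q8,q10}
  U123={q1,q6,q7,q8,q10} U124={q1,q6,q7,q8,q9,q10} U134={q1,q6,q7,q8,q10} U234={q1,q6,q7,q8,q10}
  U1234={q1,q6,q7,q8,q10}
components per intersection:
  U1: {q1,q6,q7,q8,q10} {q4} {q9}
  U2: {q1,q5,q6,q7,q8,q10} {q9}
  U3: {q1,q2,q6,q7,q8,q10}
  U4: {q1,q2,q3,q6,q7,q8,q10} {q9}
  U12: {q1,q6,q7,q8,q10} {q9}
  U13: {q1,q6,q7,q8,q10}
  U14: {q1,q6,q7,q8,q10} {q9}
  U23: {q1,q6,q7,q8,q10}
  U24: {q1,q6,q7,q8,q10} {q9}
  U34: {q1,q2,q6,q7,q8,q10}
  U123: {q1,q6,q7,q8,q10}
  U124: {q1,q6,q7,q8,q10} {q9}
  U134: {q1,q6,q7,q8,q10}
  U234: {q1,q6,q7,q8,q10}
  U1234: {q1,q6,q7,q8,q10}
C dims 8,9,5,1; δ0: rk 5, SNF 1^5; δ1: rk 4, SNF 1^4; δ2: rk 1, SNF 1^1
degree 0: 8−5−0 = 3 → Ȟ^0 ≅ Z^3
degree 1: 9−4−5 = 0 → Ȟ^1 ≅ 0
degree 2: 5−1−4 = 0 → Ȟ^2 ≅ 0


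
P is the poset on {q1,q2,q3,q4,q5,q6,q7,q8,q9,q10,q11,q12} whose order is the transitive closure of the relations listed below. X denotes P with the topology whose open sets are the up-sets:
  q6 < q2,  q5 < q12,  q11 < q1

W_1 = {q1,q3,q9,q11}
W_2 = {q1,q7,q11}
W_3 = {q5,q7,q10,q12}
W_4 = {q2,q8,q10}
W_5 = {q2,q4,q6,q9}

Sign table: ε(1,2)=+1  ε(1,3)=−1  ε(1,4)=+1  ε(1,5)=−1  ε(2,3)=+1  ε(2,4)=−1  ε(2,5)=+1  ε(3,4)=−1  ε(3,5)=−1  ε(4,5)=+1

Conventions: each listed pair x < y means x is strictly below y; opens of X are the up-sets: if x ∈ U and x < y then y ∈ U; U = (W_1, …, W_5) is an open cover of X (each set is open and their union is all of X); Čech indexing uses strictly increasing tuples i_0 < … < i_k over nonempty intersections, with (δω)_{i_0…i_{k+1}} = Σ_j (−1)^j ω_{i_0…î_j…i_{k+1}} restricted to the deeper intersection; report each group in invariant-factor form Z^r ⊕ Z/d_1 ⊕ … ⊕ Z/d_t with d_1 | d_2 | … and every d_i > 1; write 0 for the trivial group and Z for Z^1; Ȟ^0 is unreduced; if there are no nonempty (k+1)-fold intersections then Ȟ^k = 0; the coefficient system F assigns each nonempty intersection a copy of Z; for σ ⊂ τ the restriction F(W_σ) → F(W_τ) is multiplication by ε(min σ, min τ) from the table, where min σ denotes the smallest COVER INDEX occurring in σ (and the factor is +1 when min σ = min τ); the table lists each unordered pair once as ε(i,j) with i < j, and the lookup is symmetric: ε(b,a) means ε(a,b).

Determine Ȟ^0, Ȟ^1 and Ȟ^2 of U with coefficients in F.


Ȟ^0(U;F) ≅ Z,  Ȟ^1(U;F) ≅ Z,  Ȟ^2(U;F) ≅ 0

nerve of the cover:
  W12={q1,q11} W15={q9} W23={q7} W34={q10} W45={q2}
C dims 5,5; δ0: rk 4, SNF 1^4
Ȟ^0 = (5 − 4) − 0 = 1, so Ȟ^0 ≅ Z
Ȟ^1 = (5 − 0) − 4 = 1, so Ȟ^1 ≅ Z
Ȟ^2 = (0 − 0) − 0 = 0, so Ȟ^2 ≅ 0


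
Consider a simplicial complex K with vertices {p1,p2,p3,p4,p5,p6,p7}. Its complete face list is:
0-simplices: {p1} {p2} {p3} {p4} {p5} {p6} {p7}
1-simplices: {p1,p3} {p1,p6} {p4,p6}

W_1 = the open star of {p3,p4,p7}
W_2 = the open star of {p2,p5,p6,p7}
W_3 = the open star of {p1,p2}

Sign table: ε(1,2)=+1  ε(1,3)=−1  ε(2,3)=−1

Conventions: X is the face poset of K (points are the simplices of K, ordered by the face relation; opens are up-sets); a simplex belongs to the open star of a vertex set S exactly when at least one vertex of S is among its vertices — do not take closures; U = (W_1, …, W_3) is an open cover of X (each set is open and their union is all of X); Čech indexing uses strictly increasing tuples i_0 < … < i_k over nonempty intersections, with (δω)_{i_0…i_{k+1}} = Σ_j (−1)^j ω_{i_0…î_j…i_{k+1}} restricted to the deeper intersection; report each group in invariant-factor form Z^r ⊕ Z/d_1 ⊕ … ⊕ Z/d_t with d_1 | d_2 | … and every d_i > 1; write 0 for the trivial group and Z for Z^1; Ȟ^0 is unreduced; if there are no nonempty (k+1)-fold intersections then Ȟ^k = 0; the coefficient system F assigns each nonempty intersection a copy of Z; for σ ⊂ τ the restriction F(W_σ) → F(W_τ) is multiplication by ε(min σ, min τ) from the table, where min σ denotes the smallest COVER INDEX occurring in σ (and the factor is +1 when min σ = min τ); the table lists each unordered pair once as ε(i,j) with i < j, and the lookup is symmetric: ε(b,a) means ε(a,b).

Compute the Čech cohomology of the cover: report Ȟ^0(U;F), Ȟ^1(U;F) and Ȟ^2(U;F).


nerve of the cover:
  W1={{p3},{p4},{p7},{p1,p3},{p4,p6}} W2={{p2},{p5},{p6},{p7},{p1,p6},{p4,p6}} W3={{p1},{p2},{p1,p3},{p1,p6}}
  W12={{p7},{p4,p6}} W13={{p1,p3}} W23={{p2},{p1,p6}}
C dims 3,3; δ0: rk 2, SNF 1^2
Ȟ^0 = (3 − 2) − 0 = 1, so Ȟ^0 ≅ Z
Ȟ^1 = (3 − 0) − 2 = 1, so Ȟ^1 ≅ Z
Ȟ^2 = (0 − 0) − 0 = 0, so Ȟ^2 ≅ 0

Ȟ^0(U;F) ≅ Z, Ȟ^1(U;F) ≅ Z, Ȟ^2(U;F) ≅ 0
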